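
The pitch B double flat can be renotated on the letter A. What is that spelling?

Bbb is pitch class 9. The letter A alone is pitch class 9.
Pitch class 9 on A needs no accidental: A.

A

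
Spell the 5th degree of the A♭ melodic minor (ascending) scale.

Eb

The Ab melodic minor (ascending) scale runs Ab Bb Cb Db Eb F G.
Degree 5 is Eb.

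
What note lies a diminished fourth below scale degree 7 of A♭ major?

D#

Scale degree 7 of Ab major is G.
A diminished fourth (4 semitones) below G lands on the letter D, giving D#.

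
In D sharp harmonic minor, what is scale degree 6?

B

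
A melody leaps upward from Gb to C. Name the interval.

Counting letters G–A–B–C gives a fourth.
Gb→C = 6 semitones, 1 wider than the perfect fourth (5), so augmented.

augmented fourth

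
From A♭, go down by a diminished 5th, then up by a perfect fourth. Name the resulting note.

G

A diminished fifth down from Ab is D (letter D, 6 semitones down).
A perfect fourth up from D is G (letter G, 5 semitones up).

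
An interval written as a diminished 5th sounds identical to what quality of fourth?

augmented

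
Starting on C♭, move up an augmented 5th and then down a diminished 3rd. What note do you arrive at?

An augmented fifth up from Cb is G (letter G, 8 semitones up).
A diminished third down from G is E# (letter E, 2 semitones down).

E#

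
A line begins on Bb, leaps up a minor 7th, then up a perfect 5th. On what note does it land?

Eb

A minor seventh up from Bb is Ab (letter A, 10 semitones up).
A perfect fifth up from Ab is Eb (letter E, 7 semitones up).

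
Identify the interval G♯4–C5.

diminished fourth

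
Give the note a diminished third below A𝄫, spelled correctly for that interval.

A down a major third is F, so the target letter is F.
From Abb, a diminished third is 2 semitones down: F.

F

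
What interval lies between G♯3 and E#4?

major sixth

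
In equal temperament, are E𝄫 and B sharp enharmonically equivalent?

No

Ebb is pitch class 2; B# is pitch class 0.
The pitch classes differ (2 vs. 0), so they are not enharmonic equivalents.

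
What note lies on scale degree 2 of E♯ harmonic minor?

F##

The E# harmonic minor scale runs E# F## G# A# B# C# D##.
Degree 2 is F##.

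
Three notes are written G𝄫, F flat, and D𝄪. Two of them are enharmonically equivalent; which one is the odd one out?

Gbb

In 12-tone equal temperament, enharmonic equivalents share a pitch class. Gbb is pitch class 5; Fb is pitch class 4; D## is pitch class 4.
Fb and D## share pitch class 4, while Gbb is pitch class 5.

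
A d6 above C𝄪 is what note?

A

C up a major sixth is A, so the target letter is A.
From C##, a diminished sixth is 7 semitones up: A.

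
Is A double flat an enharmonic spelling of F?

Two spellings are enharmonically equivalent only if they share a pitch class.
Here Abb → 7, F → 5; 5 ≠ 7, so they are not.

No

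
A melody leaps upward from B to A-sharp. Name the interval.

major seventh

Counting letters B–C–D–E–F–G–A gives a seventh.
B→A# = 11 semitones, exactly the major seventh.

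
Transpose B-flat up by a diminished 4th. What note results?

Ebb

A fourth above B lands on the letter E.
A diminished fourth spans 4 semitones, so Bb moves to pitch class 2. On the letter E that is Ebb.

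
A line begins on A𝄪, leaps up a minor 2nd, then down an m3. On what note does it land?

G##

A minor second up from A## is B# (letter B, 1 semitone up).
A minor third down from B# is G## (letter G, 3 semitones down).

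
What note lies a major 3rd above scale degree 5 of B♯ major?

A##

Scale degree 5 of B# major is F##.
A major third (4 semitones) above F## lands on the letter A, giving A##.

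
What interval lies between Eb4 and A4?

augmented fourth

Counting letters E–F–G–A gives a fourth.
Eb→A = 6 semitones, 1 wider than the perfect fourth (5), so augmented.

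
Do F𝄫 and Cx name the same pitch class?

No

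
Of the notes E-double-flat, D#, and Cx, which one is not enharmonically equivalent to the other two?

D#

In 12-tone equal temperament, enharmonic equivalents share a pitch class. Ebb is pitch class 2; D# is pitch class 3; C## is pitch class 2.
Ebb and C## share pitch class 2, while D# is pitch class 3.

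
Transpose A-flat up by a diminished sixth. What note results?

Fbb

A up a major sixth is F#, so the target letter is F.
From Ab, a diminished sixth is 7 semitones up: Fbb.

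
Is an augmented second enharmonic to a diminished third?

An augmented second spans 3 semitones; a diminished third spans 2.
The spans differ, so they are not enharmonic equivalents.

No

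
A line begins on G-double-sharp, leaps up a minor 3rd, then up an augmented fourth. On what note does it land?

A minor third up from G## is B# (letter B, 3 semitones up).
An augmented fourth up from B# is E## (letter E, 6 semitones up).

E##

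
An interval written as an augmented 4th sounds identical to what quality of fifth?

diminished

An augmented fourth spans 6 semitones.
A fifth spanning 6 semitones is diminished (the perfect fifth is 7).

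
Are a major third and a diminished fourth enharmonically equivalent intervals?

A major third spans 4 semitones; a diminished fourth spans 4.
They are enharmonically equivalent.

Yes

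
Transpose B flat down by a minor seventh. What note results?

B down a major seventh is C, so the target letter is C.
From Bb, a minor seventh is 10 semitones down: C.

C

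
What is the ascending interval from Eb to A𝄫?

The letter names run E→A, a span of 3 letter steps, so the interval is some kind of fourth.
Eb to Abb is 4 semitones. A perfect fourth is 5, so 4 makes it diminished.

diminished fourth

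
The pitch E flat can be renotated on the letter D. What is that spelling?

Eb is pitch class 3. The letter D alone is pitch class 2.
To reach pitch class 3 from D requires an offset of +1 semitone, i.e. sharp: D#.

D#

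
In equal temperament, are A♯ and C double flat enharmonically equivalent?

A# is pitch class 10; Cbb is pitch class 10.
All spellings map to pitch class 10, so they are enharmonically equivalent.

Yes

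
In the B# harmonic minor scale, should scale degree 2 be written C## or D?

C##

Each scale degree takes a distinct letter name. Degree 2 of a scale on B must use the letter C.
C## and D are enharmonically the same pitch, but only C## uses the letter C, so it is the correct spelling here.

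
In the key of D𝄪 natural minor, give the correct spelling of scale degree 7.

C##

Degree 7 takes the letter 6 steps above D, which is C.
In natural minor, degree 7 sits 10 semitones above the tonic. D## + 10 semitones is pitch class 2, spelled on C as C##.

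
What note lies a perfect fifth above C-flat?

A fifth above C lands on the letter G.
A perfect fifth spans 7 semitones, so Cb moves to pitch class 6. On the letter G that is Gb.

Gb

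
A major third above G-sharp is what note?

G up a major third is B, so the target letter is B.
From G#, a major third is 4 semitones up: B#.

B#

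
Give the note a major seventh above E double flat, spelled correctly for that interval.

E up a major seventh is D#, so the target letter is D.
From Ebb, a major seventh is 11 semitones up: Db.

Db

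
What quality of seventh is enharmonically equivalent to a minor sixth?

A minor sixth spans 8 semitones.
A seventh spanning 8 semitones is doubly diminished (the major seventh is 11).

doubly diminished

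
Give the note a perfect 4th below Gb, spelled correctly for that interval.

Db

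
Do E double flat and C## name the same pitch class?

Yes

Ebb is pitch class 2; C## is pitch class 2.
All spellings map to pitch class 2, so they are enharmonically equivalent.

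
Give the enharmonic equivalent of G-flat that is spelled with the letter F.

Plain F sits 1 semitone below Gb, so on the letter F the same pitch needs a sharp: F#.

F#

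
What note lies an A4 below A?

A fourth below A lands on the letter E.
An augmented fourth spans 6 semitones, so A moves to pitch class 3. On the letter E that is Eb.

Eb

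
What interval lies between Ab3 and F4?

major sixth

Counting letters A–B–C–D–E–F gives a sixth.
Ab→F = 9 semitones, exactly the major sixth.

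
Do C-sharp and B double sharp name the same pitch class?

C# = pitch class 1 and B## = pitch class 1 — the same pitch class, so they are enharmonic equivalents.

Yes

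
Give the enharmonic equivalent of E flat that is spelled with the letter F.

Fbb

Plain F sits 2 semitones above Eb, so on the letter F the same pitch needs a double flat: Fbb.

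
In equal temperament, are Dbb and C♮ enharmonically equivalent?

Dbb = pitch class 0 and C = pitch class 0 — the same pitch class, so they are enharmonic equivalents.

Yes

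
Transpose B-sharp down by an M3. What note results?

B down a major third is G, so the target letter is G.
From B#, a major third is 4 semitones down: G#.

G#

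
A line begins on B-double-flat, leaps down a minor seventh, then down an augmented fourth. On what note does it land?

Gbb

A minor seventh down from Bbb is Cb (letter C, 10 semitones down).
An augmented fourth down from Cb is Gbb (letter G, 6 semitones down).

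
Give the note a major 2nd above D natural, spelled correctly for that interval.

E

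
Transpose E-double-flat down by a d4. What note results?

Bb

A fourth below E lands on the letter B.
A diminished fourth spans 4 semitones, so Ebb moves to pitch class 10. On the letter B that is Bb.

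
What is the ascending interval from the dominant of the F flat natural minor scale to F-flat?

perfect fourth

The dominant of Fb natural minor is Cb.
Cb up to Fb: letters C→F make it a fourth; 5 semitones makes it perfect.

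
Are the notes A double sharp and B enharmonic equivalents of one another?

Yes

A## is pitch class 11; B is pitch class 11.
All spellings map to pitch class 11, so they are enharmonically equivalent.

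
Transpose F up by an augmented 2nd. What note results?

G#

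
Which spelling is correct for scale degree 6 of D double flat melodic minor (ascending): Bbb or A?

Bbb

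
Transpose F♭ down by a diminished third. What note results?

F down a major third is Db, so the target letter is D.
From Fb, a diminished third is 2 semitones down: D.

D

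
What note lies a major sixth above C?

C up a major sixth is A, so the target letter is A.
From C, a major sixth is 9 semitones up: A.

A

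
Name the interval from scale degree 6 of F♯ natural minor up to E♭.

Scale degree 6 of F# natural minor is D.
D up to Eb: letters D→E make it a second; 1 semitone makes it minor.

minor second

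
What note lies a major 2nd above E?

F#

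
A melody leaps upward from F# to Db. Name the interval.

The letter names run F→D, a span of 5 letter steps, so the interval is some kind of sixth.
F# to Db is 7 semitones. A major sixth is 9, so 7 makes it diminished.

diminished sixth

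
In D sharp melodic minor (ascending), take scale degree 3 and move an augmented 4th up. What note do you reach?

Scale degree 3 of D# melodic minor (ascending) is F#.
An augmented fourth (6 semitones) above F# lands on the letter B, giving B#.

B#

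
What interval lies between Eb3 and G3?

major third

The letter names run E→G, a span of 2 letter steps, so the interval is some kind of third.
Eb to G is 4 semitones. A major third is 4, so 4 makes it major.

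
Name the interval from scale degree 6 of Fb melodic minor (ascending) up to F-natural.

major third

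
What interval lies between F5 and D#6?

Counting letters F–G–A–B–C–D gives a sixth.
F→D# = 10 semitones, 1 wider than the major sixth (9), so augmented.

augmented sixth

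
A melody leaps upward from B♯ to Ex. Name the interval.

Counting letters B–C–D–E gives a fourth.
B#→E## = 6 semitones, 1 wider than the perfect fourth (5), so augmented.

augmented fourth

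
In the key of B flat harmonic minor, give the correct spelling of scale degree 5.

The Bb harmonic minor scale runs Bb C Db Eb F Gb A.
Degree 5 is F.

F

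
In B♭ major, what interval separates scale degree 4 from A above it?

augmented fourth

Scale degree 4 of Bb major is Eb.
Eb up to A: letters E→A make it a fourth; 6 semitones makes it augmented.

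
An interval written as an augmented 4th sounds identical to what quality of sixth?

doubly diminished

An augmented fourth spans 6 semitones.
A sixth spanning 6 semitones is doubly diminished (the major sixth is 9).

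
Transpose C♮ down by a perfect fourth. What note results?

A fourth below C lands on the letter G.
A perfect fourth spans 5 semitones, so C moves to pitch class 7. On the letter G that is G.

G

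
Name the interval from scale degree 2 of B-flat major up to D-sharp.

augmented second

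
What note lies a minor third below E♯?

C##

A third below E lands on the letter C.
A minor third spans 3 semitones, so E# moves to pitch class 2. On the letter C that is C##.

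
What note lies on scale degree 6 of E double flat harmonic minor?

The Ebb harmonic minor scale runs Ebb Fb Gbb Abb Bbb Cbb Db.
Degree 6 is Cbb.

Cbb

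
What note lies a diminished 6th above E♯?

C

E up a major sixth is C#, so the target letter is C.
From E#, a diminished sixth is 7 semitones up: C.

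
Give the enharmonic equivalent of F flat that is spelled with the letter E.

E

Fb is pitch class 4. The letter E alone is pitch class 4.
Pitch class 4 on E needs no accidental: E.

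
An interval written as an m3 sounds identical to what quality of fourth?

doubly diminished

A minor third spans 3 semitones.
A fourth spanning 3 semitones is doubly diminished (the perfect fourth is 5).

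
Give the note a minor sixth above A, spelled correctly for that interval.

F

A sixth above A lands on the letter F.
A minor sixth spans 8 semitones, so A moves to pitch class 5. On the letter F that is F.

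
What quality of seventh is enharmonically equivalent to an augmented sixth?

An augmented sixth spans 10 semitones.
A seventh spanning 10 semitones is minor (the major seventh is 11).

minor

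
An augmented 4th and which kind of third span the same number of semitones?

An augmented fourth spans 6 semitones.
A third spanning 6 semitones is doubly augmented (the major third is 4).

doubly augmented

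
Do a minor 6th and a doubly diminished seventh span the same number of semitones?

Yes

A minor sixth spans 8 semitones; a doubly diminished seventh spans 8.
They are enharmonically equivalent.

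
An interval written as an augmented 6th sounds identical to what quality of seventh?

minor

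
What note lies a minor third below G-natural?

E

G down a major third is Eb, so the target letter is E.
From G, a minor third is 3 semitones down: E.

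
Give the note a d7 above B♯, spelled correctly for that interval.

A

A seventh above B lands on the letter A.
A diminished seventh spans 9 semitones, so B# moves to pitch class 9. On the letter A that is A.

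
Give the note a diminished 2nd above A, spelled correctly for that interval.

Bbb

A second above A lands on the letter B.
A diminished second spans 0 semitones, so A moves to pitch class 9. On the letter B that is Bbb.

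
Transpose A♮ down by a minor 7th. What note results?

B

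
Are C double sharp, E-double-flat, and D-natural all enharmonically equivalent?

C## = pitch class 2 and Ebb = pitch class 2 and D = pitch class 2 — the same pitch class, so they are enharmonic equivalents.

Yes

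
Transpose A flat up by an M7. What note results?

A up a major seventh is G#, so the target letter is G.
From Ab, a major seventh is 11 semitones up: G.

G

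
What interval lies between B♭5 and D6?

The letter names run B→D, a span of 2 letter steps, so the interval is some kind of third.
Bb to D is 4 semitones. A major third is 4, so 4 makes it major.

major third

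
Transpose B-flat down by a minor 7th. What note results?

C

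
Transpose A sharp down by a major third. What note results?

A down a major third is F, so the target letter is F.
From A#, a major third is 4 semitones down: F#.

F#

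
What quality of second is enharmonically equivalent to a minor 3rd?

augmented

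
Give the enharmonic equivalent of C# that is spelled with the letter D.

Plain D sits 1 semitone above C#, so on the letter D the same pitch needs a flat: Db.

Db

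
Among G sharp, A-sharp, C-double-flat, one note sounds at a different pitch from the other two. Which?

In 12-tone equal temperament, enharmonic equivalents share a pitch class. G# is pitch class 8; A# is pitch class 10; Cbb is pitch class 10.
A# and Cbb share pitch class 10, while G# is pitch class 8.

G#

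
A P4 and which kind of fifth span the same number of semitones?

doubly diminished

A perfect fourth spans 5 semitones.
A fifth spanning 5 semitones is doubly diminished (the perfect fifth is 7).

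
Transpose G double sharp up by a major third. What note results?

B##

A third above G lands on the letter B.
A major third spans 4 semitones, so G## moves to pitch class 1. On the letter B that is B##.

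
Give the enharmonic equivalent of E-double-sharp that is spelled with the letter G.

E## is pitch class 6. The letter G alone is pitch class 7.
To reach pitch class 6 from G requires an offset of -1 semitone, i.e. flat: Gb.

Gb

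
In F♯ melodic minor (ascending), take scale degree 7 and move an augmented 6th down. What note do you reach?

Scale degree 7 of F# melodic minor (ascending) is E#.
An augmented sixth (10 semitones) below E# lands on the letter G, giving G.

G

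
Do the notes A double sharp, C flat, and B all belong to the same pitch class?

A## = pitch class 11 and Cb = pitch class 11 and B = pitch class 11 — the same pitch class, so they are enharmonic equivalents.

Yes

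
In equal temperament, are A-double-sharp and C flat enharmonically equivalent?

A## = pitch class 11 and Cb = pitch class 11 — the same pitch class, so they are enharmonic equivalents.

Yes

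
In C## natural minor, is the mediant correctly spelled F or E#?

E#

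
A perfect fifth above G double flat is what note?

G up a perfect fifth is D, so the target letter is D.
From Gbb, a perfect fifth is 7 semitones up: Dbb.

Dbb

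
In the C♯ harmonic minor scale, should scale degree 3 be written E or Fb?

E

Each scale degree takes a distinct letter name. Degree 3 of a scale on C must use the letter E.
E and Fb are enharmonically the same pitch, but only E uses the letter E, so it is the correct spelling here.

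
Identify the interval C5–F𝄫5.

The letter names run C→F, a span of 3 letter steps, so the interval is some kind of fourth.
C to Fbb is 3 semitones. A perfect fourth is 5, so 3 makes it doubly diminished.

doubly diminished fourth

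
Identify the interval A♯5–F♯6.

Counting letters A–B–C–D–E–F gives a sixth.
A#→F# = 8 semitones, 1 narrower than the major sixth (9), so minor.

minor sixth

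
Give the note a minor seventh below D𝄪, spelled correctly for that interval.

E##

D down a major seventh is Eb, so the target letter is E.
From D##, a minor seventh is 10 semitones down: E##.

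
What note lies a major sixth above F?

A sixth above F lands on the letter D.
A major sixth spans 9 semitones, so F moves to pitch class 2. On the letter D that is D.

D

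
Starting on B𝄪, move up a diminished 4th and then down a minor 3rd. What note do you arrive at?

A diminished fourth up from B## is E# (letter E, 4 semitones up).
A minor third down from E# is C## (letter C, 3 semitones down).

C##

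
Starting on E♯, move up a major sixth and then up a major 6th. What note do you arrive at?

A##

A major sixth up from E# is C## (letter C, 9 semitones up).
A major sixth up from C## is A## (letter A, 9 semitones up).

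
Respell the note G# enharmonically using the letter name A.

Ab

G# is pitch class 8. The letter A alone is pitch class 9.
To reach pitch class 8 from A requires an offset of -1 semitone, i.e. flat: Ab.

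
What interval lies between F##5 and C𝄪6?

Counting letters F–G–A–B–C gives a fifth.
F##→C## = 7 semitones, exactly the perfect fifth.

perfect fifth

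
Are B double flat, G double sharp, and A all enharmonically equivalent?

Bbb = pitch class 9 and G## = pitch class 9 and A = pitch class 9 — the same pitch class, so they are enharmonic equivalents.

Yes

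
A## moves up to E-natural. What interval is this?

doubly diminished fifth

Counting letters A–B–C–D–E gives a fifth.
A##→E = 5 semitones, 2 narrower than the perfect fifth (7), so doubly diminished.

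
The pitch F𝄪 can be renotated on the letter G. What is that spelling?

G

Plain G sits at the same pitch as F##, so on the letter G the same pitch needs a natural: G.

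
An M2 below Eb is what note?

Db

A second below E lands on the letter D.
A major second spans 2 semitones, so Eb moves to pitch class 1. On the letter D that is Db.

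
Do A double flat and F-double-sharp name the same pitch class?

Yes

Abb = pitch class 7 and F## = pitch class 7 — the same pitch class, so they are enharmonic equivalents.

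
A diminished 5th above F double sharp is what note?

A fifth above F lands on the letter C.
A diminished fifth spans 6 semitones, so F## moves to pitch class 1. On the letter C that is C#.

C#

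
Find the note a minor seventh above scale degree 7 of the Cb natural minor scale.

Abb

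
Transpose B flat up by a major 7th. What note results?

B up a major seventh is A#, so the target letter is A.
From Bb, a major seventh is 11 semitones up: A.

A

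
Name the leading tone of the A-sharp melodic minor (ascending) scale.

Degree 7 takes the letter 6 steps above A, which is G.
In melodic minor (ascending), degree 7 sits 11 semitones above the tonic. A# + 11 semitones is pitch class 9, spelled on G as G##.

G##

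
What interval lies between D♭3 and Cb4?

The letter names run D→C, a span of 6 letter steps, so the interval is some kind of seventh.
Db to Cb is 10 semitones. A major seventh is 11, so 10 makes it minor.

minor seventh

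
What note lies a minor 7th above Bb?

B up a major seventh is A#, so the target letter is A.
From Bb, a minor seventh is 10 semitones up: Ab.

Ab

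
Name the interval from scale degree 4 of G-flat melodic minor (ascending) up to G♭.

perfect fifth

Scale degree 4 of Gb melodic minor (ascending) is Cb.
Cb up to Gb: letters C→G make it a fifth; 7 semitones makes it perfect.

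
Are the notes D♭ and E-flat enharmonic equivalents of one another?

Two spellings are enharmonically equivalent only if they share a pitch class.
Here Db → 1, Eb → 3; 1 ≠ 3, so they are not.

No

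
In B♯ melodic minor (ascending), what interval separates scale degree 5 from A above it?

Scale degree 5 of B# melodic minor (ascending) is F##.
F## up to A: letters F→A make it a third; 2 semitones makes it diminished.

diminished third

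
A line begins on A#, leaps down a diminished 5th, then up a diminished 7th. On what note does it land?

C#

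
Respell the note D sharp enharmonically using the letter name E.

Plain E sits 1 semitone above D#, so on the letter E the same pitch needs a flat: Eb.

Eb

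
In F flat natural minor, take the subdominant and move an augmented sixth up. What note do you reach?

G

The subdominant of Fb natural minor is Bbb.
An augmented sixth (10 semitones) above Bbb lands on the letter G, giving G.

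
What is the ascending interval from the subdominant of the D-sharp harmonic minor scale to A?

minor second

The subdominant of D# harmonic minor is G#.
G# up to A: letters G→A make it a second; 1 semitone makes it minor.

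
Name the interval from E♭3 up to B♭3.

perfect fifth

Counting letters E–F–G–A–B gives a fifth.
Eb→Bb = 7 semitones, exactly the perfect fifth.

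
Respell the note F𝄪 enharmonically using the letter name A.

F## is pitch class 7. The letter A alone is pitch class 9.
To reach pitch class 7 from A requires an offset of -2 semitones, i.e. double flat: Abb.

Abb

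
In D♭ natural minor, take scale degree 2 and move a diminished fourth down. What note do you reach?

B

Scale degree 2 of Db natural minor is Eb.
A diminished fourth (4 semitones) below Eb lands on the letter B, giving B.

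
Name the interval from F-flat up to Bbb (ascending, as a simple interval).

The letter names run F→B, a span of 3 letter steps, so the interval is some kind of fourth.
Fb to Bbb is 5 semitones. A perfect fourth is 5, so 5 makes it perfect.

perfect fourth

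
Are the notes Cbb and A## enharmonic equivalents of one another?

Cbb is pitch class 10; A## is pitch class 11.
The pitch classes differ (10 vs. 11), so they are not enharmonic equivalents.

No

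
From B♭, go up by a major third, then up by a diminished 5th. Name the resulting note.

A major third up from Bb is D (letter D, 4 semitones up).
A diminished fifth up from D is Ab (letter A, 6 semitones up).

Ab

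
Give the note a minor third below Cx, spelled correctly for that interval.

C down a major third is Ab, so the target letter is A.
From C##, a minor third is 3 semitones down: A##.

A##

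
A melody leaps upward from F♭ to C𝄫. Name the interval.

diminished fifth

The letter names run F→C, a span of 4 letter steps, so the interval is some kind of fifth.
Fb to Cbb is 6 semitones. A perfect fifth is 7, so 6 makes it diminished.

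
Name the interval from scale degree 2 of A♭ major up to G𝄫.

Scale degree 2 of Ab major is Bb.
Bb up to Gbb: letters B→G make it a sixth; 7 semitones makes it diminished.

diminished sixth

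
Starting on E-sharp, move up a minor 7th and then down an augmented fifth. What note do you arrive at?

G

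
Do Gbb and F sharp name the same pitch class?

Two spellings are enharmonically equivalent only if they share a pitch class.
Here Gbb → 5, F# → 6; 5 ≠ 6, so they are not.

No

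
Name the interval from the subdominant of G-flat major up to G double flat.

The subdominant of Gb major is Cb.
Cb up to Gbb: letters C→G make it a fifth; 6 semitones makes it diminished.

diminished fifth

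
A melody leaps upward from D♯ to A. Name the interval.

Counting letters D–E–F–G–A gives a fifth.
D#→A = 6 semitones, 1 narrower than the perfect fifth (7), so diminished.

diminished fifth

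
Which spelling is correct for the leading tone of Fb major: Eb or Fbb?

Eb

Each scale degree takes a distinct letter name. Degree 7 of a scale on F must use the letter E.
Eb and Fbb are enharmonically the same pitch, but only Eb uses the letter E, so it is the correct spelling here.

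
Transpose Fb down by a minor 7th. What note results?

Gb

F down a major seventh is Gb, so the target letter is G.
From Fb, a minor seventh is 10 semitones down: Gb.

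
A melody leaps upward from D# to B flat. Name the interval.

diminished sixth

Counting letters D–E–F–G–A–B gives a sixth.
D#→Bb = 7 semitones, 2 narrower than the major sixth (9), so diminished.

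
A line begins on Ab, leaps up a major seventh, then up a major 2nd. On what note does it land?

A major seventh up from Ab is G (letter G, 11 semitones up).
A major second up from G is A (letter A, 2 semitones up).

A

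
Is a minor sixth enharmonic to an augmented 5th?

Yes

A minor sixth spans 8 semitones; an augmented fifth spans 8.
They are enharmonically equivalent.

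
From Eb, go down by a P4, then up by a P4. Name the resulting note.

Eb

A perfect fourth down from Eb is Bb (letter B, 5 semitones down).
A perfect fourth up from Bb is Eb (letter E, 5 semitones up).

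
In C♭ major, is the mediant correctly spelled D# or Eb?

Each scale degree takes a distinct letter name. Degree 3 of a scale on C must use the letter E.
Eb and D# are enharmonically the same pitch, but only Eb uses the letter E, so it is the correct spelling here.

Eb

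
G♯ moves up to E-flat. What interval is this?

Counting letters G–A–B–C–D–E gives a sixth.
G#→Eb = 7 semitones, 2 narrower than the major sixth (9), so diminished.

diminished sixth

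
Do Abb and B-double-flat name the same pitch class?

Abb is pitch class 7; Bbb is pitch class 9.
The pitch classes differ (7 vs. 9), so they are not enharmonic equivalents.

No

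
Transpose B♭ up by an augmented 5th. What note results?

F#

B up a perfect fifth is F#, so the target letter is F.
From Bb, an augmented fifth is 8 semitones up: F#.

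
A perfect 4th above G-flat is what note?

Cb

A fourth above G lands on the letter C.
A perfect fourth spans 5 semitones, so Gb moves to pitch class 11. On the letter C that is Cb.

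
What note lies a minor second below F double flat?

Ebb

F down a major second is Eb, so the target letter is E.
From Fbb, a minor second is 1 semitone down: Ebb.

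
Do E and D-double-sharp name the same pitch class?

E = pitch class 4 and D## = pitch class 4 — the same pitch class, so they are enharmonic equivalents.

Yes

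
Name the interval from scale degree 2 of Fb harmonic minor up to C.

augmented fourth

Scale degree 2 of Fb harmonic minor is Gb.
Gb up to C: letters G→C make it a fourth; 6 semitones makes it augmented.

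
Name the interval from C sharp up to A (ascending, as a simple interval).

minor sixth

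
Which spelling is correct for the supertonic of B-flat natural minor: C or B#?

Each scale degree takes a distinct letter name. Degree 2 of a scale on B must use the letter C.
C and B# are enharmonically the same pitch, but only C uses the letter C, so it is the correct spelling here.

C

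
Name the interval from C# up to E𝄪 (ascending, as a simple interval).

augmented third

The letter names run C→E, a span of 2 letter steps, so the interval is some kind of third.
C# to E## is 5 semitones. A major third is 4, so 5 makes it augmented.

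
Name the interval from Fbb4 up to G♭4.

The letter names run F→G, a span of 1 letter step, so the interval is some kind of second.
Fbb to Gb is 3 semitones. A major second is 2, so 3 makes it augmented.

augmented second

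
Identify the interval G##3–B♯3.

minor third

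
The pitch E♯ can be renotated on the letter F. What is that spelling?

E# is pitch class 5. The letter F alone is pitch class 5.
Pitch class 5 on F needs no accidental: F.

F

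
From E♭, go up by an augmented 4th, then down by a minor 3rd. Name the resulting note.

F#

An augmented fourth up from Eb is A (letter A, 6 semitones up).
A minor third down from A is F# (letter F, 3 semitones down).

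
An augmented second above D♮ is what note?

E#

D up a major second is E, so the target letter is E.
From D, an augmented second is 3 semitones up: E#.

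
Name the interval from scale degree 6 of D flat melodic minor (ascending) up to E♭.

Scale degree 6 of Db melodic minor (ascending) is Bb.
Bb up to Eb: letters B→E make it a fourth; 5 semitones makes it perfect.

perfect fourth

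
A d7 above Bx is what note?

A#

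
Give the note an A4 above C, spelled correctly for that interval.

F#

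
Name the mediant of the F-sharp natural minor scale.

The F# natural minor scale runs F# G# A B C# D E.
Degree 3 is A.

A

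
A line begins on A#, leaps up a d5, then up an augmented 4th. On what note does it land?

A#

A diminished fifth up from A# is E (letter E, 6 semitones up).
An augmented fourth up from E is A# (letter A, 6 semitones up).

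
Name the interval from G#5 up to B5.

Counting letters G–A–B gives a third.
G#→B = 3 semitones, 1 narrower than the major third (4), so minor.

minor third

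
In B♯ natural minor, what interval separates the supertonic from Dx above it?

major second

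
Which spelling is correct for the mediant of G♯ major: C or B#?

Each scale degree takes a distinct letter name. Degree 3 of a scale on G must use the letter B.
B# and C are enharmonically the same pitch, but only B# uses the letter B, so it is the correct spelling here.

B#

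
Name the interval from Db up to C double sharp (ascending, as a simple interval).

Counting letters D–E–F–G–A–B–C gives a seventh.
Db→C## = 13 semitones, 2 wider than the major seventh (11), so doubly augmented.

doubly augmented seventh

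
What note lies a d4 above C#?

C up a perfect fourth is F, so the target letter is F.
From C#, a diminished fourth is 4 semitones up: F.

F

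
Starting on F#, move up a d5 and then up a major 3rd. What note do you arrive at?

E

A diminished fifth up from F# is C (letter C, 6 semitones up).
A major third up from C is E (letter E, 4 semitones up).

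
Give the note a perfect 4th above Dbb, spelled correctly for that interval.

D up a perfect fourth is G, so the target letter is G.
From Dbb, a perfect fourth is 5 semitones up: Gbb.

Gbb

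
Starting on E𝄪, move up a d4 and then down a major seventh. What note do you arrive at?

A diminished fourth up from E## is A# (letter A, 4 semitones up).
A major seventh down from A# is B (letter B, 11 semitones down).

B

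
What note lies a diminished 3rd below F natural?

D#

A third below F lands on the letter D.
A diminished third spans 2 semitones, so F moves to pitch class 3. On the letter D that is D#.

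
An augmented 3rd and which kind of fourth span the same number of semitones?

An augmented third spans 5 semitones.
A fourth spanning 5 semitones is perfect (the perfect fourth is 5).

perfect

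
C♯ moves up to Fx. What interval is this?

augmented fourth

The letter names run C→F, a span of 3 letter steps, so the interval is some kind of fourth.
C# to F## is 6 semitones. A perfect fourth is 5, so 6 makes it augmented.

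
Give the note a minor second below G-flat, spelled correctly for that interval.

A second below G lands on the letter F.
A minor second spans 1 semitone, so Gb moves to pitch class 5. On the letter F that is F.

F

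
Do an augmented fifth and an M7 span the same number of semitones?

An augmented fifth spans 8 semitones; a major seventh spans 11.
The spans differ, so they are not enharmonic equivalents.

No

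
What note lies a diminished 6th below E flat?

G#

A sixth below E lands on the letter G.
A diminished sixth spans 7 semitones, so Eb moves to pitch class 8. On the letter G that is G#.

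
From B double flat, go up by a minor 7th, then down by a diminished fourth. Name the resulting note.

Eb

A minor seventh up from Bbb is Abb (letter A, 10 semitones up).
A diminished fourth down from Abb is Eb (letter E, 4 semitones down).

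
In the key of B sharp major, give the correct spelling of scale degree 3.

D##

Degree 3 takes the letter 2 steps above B, which is D.
In major, degree 3 sits 4 semitones above the tonic. B# + 4 semitones is pitch class 4, spelled on D as D##.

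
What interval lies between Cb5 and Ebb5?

minor third

The letter names run C→E, a span of 2 letter steps, so the interval is some kind of third.
Cb to Ebb is 3 semitones. A major third is 4, so 3 makes it minor.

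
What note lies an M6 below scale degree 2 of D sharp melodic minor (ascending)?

Scale degree 2 of D# melodic minor (ascending) is E#.
A major sixth (9 semitones) below E# lands on the letter G, giving G#.

G#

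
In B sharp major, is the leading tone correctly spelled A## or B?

A##

Each scale degree takes a distinct letter name. Degree 7 of a scale on B must use the letter A.
A## and B are enharmonically the same pitch, but only A## uses the letter A, so it is the correct spelling here.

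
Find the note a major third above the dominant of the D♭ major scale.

The dominant of Db major is Ab.
A major third (4 semitones) above Ab lands on the letter C, giving C.

C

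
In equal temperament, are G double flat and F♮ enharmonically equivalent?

Gbb is pitch class 5; F is pitch class 5.
All spellings map to pitch class 5, so they are enharmonically equivalent.

Yes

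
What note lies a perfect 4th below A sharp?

E#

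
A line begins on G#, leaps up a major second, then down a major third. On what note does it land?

F#

A major second up from G# is A# (letter A, 2 semitones up).
A major third down from A# is F# (letter F, 4 semitones down).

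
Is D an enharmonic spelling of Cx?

Yes

D is pitch class 2; C## is pitch class 2.
All spellings map to pitch class 2, so they are enharmonically equivalent.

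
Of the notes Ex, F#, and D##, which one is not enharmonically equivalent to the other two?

In 12-tone equal temperament, enharmonic equivalents share a pitch class. E## is pitch class 6; F# is pitch class 6; D## is pitch class 4.
E## and F# share pitch class 6, while D## is pitch class 4.

D##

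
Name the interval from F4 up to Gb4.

Counting letters F–G gives a second.
F→Gb = 1 semitone, 1 narrower than the major second (2), so minor.

minor second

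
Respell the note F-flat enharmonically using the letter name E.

E

Fb is pitch class 4. The letter E alone is pitch class 4.
Pitch class 4 on E needs no accidental: E.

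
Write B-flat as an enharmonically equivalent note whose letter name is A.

Plain A sits 1 semitone below Bb, so on the letter A the same pitch needs a sharp: A#.

A#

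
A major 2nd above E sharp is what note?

F##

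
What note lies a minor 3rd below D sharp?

D down a major third is Bb, so the target letter is B.
From D#, a minor third is 3 semitones down: B#.

B#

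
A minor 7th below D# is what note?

E#

D down a major seventh is Eb, so the target letter is E.
From D#, a minor seventh is 10 semitones down: E#.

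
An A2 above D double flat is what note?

Eb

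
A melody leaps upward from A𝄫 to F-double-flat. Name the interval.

minor sixth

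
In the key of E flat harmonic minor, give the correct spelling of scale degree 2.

F

Degree 2 takes the letter 1 step above E, which is F.
In harmonic minor, degree 2 sits 2 semitones above the tonic. Eb + 2 semitones is pitch class 5, spelled on F as F.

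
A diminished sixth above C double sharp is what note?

C up a major sixth is A, so the target letter is A.
From C##, a diminished sixth is 7 semitones up: A.

A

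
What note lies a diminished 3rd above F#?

Ab

A third above F lands on the letter A.
A diminished third spans 2 semitones, so F# moves to pitch class 8. On the letter A that is Ab.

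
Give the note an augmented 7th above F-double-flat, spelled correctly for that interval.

A seventh above F lands on the letter E.
An augmented seventh spans 12 semitones, so Fbb moves to pitch class 3. On the letter E that is Eb.

Eb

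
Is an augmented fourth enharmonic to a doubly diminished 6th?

An augmented fourth spans 6 semitones; a doubly diminished sixth spans 6.
They are enharmonically equivalent.

Yes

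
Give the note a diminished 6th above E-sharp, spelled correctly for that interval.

C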